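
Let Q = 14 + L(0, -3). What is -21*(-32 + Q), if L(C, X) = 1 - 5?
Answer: 462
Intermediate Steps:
L(C, X) = -4
Q = 10 (Q = 14 - 4 = 10)
-21*(-32 + Q) = -21*(-32 + 10) = -21*(-22) = 462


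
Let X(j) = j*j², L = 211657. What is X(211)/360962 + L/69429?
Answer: 728611369433/25061230698 ≈ 29.073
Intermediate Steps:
X(j) = j³
X(211)/360962 + L/69429 = 211³/360962 + 211657/69429 = 9393931*(1/360962) + 211657*(1/69429) = 9393931/360962 + 211657/69429 = 728611369433/25061230698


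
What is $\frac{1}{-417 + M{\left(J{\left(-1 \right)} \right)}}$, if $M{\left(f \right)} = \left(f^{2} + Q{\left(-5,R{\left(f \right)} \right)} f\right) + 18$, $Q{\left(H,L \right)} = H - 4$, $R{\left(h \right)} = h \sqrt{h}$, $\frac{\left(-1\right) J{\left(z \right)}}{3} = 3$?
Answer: $- \frac{1}{237} \approx -0.0042194$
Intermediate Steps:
$J{\left(z \right)} = -9$ ($J{\left(z \right)} = \left(-3\right) 3 = -9$)
$R{\left(h \right)} = h^{\frac{3}{2}}$
$Q{\left(H,L \right)} = -4 + H$
$M{\left(f \right)} = 18 + f^{2} - 9 f$ ($M{\left(f \right)} = \left(f^{2} + \left(-4 - 5\right) f\right) + 18 = \left(f^{2} - 9 f\right) + 18 = 18 + f^{2} - 9 f$)
$\frac{1}{-417 + M{\left(J{\left(-1 \right)} \right)}} = \frac{1}{-417 + \left(18 + \left(-9\right)^{2} - -81\right)} = \frac{1}{-417 + \left(18 + 81 + 81\right)} = \frac{1}{-417 + 180} = \frac{1}{-237} = - \frac{1}{237}$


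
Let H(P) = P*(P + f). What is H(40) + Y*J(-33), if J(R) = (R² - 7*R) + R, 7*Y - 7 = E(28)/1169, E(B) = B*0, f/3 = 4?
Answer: 3367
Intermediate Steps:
f = 12 (f = 3*4 = 12)
E(B) = 0
H(P) = P*(12 + P) (H(P) = P*(P + 12) = P*(12 + P))
Y = 1 (Y = 1 + (0/1169)/7 = 1 + (0*(1/1169))/7 = 1 + (⅐)*0 = 1 + 0 = 1)
J(R) = R² - 6*R
H(40) + Y*J(-33) = 40*(12 + 40) + 1*(-33*(-6 - 33)) = 40*52 + 1*(-33*(-39)) = 2080 + 1*1287 = 2080 + 1287 = 3367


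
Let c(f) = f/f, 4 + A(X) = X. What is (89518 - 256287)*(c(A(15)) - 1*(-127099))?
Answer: -21196339900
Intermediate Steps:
A(X) = -4 + X
c(f) = 1
(89518 - 256287)*(c(A(15)) - 1*(-127099)) = (89518 - 256287)*(1 - 1*(-127099)) = -166769*(1 + 127099) = -166769*127100 = -21196339900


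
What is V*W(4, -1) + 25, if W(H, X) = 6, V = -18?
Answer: -83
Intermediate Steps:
V*W(4, -1) + 25 = -18*6 + 25 = -108 + 25 = -83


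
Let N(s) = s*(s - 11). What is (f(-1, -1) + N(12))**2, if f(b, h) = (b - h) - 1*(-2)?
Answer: 196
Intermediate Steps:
f(b, h) = 2 + b - h (f(b, h) = (b - h) + 2 = 2 + b - h)
N(s) = s*(-11 + s)
(f(-1, -1) + N(12))**2 = ((2 - 1 - 1*(-1)) + 12*(-11 + 12))**2 = ((2 - 1 + 1) + 12*1)**2 = (2 + 12)**2 = 14**2 = 196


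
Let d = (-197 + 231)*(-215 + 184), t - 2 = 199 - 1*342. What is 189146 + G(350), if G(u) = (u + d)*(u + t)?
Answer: 42010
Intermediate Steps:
t = -141 (t = 2 + (199 - 1*342) = 2 + (199 - 342) = 2 - 143 = -141)
d = -1054 (d = 34*(-31) = -1054)
G(u) = (-1054 + u)*(-141 + u) (G(u) = (u - 1054)*(u - 141) = (-1054 + u)*(-141 + u))
189146 + G(350) = 189146 + (148614 + 350² - 1195*350) = 189146 + (148614 + 122500 - 418250) = 189146 - 147136 = 42010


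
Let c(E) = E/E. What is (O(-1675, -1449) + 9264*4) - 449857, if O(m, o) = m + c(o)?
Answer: -414475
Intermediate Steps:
c(E) = 1
O(m, o) = 1 + m (O(m, o) = m + 1 = 1 + m)
(O(-1675, -1449) + 9264*4) - 449857 = ((1 - 1675) + 9264*4) - 449857 = (-1674 + 37056) - 449857 = 35382 - 449857 = -414475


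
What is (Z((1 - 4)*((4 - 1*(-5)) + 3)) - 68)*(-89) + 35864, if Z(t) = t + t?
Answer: 48324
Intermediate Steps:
Z(t) = 2*t
(Z((1 - 4)*((4 - 1*(-5)) + 3)) - 68)*(-89) + 35864 = (2*((1 - 4)*((4 - 1*(-5)) + 3)) - 68)*(-89) + 35864 = (2*(-3*((4 + 5) + 3)) - 68)*(-89) + 35864 = (2*(-3*(9 + 3)) - 68)*(-89) + 35864 = (2*(-3*12) - 68)*(-89) + 35864 = (2*(-36) - 68)*(-89) + 35864 = (-72 - 68)*(-89) + 35864 = -140*(-89) + 35864 = 12460 + 35864 = 48324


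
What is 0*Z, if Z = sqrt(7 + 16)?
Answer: 0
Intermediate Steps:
Z = sqrt(23) ≈ 4.7958
0*Z = 0*sqrt(23) = 0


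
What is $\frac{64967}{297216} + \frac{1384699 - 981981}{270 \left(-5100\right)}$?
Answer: $- \frac{139975343}{1894752000} \approx -0.073875$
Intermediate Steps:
$\frac{64967}{297216} + \frac{1384699 - 981981}{270 \left(-5100\right)} = 64967 \cdot \frac{1}{297216} + \frac{1384699 - 981981}{-1377000} = \frac{64967}{297216} + 402718 \left(- \frac{1}{1377000}\right) = \frac{64967}{297216} - \frac{201359}{688500} = - \frac{139975343}{1894752000}$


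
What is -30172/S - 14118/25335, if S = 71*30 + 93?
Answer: -4653754/329355 ≈ -14.130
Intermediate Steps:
S = 2223 (S = 2130 + 93 = 2223)
-30172/S - 14118/25335 = -30172/2223 - 14118/25335 = -30172*1/2223 - 14118*1/25335 = -1588/117 - 4706/8445 = -4653754/329355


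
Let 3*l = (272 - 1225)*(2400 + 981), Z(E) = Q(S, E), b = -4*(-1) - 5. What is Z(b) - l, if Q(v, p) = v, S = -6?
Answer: 1074025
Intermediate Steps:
b = -1 (b = 4 - 5 = -1)
Z(E) = -6
l = -1074031 (l = ((272 - 1225)*(2400 + 981))/3 = (-953*3381)/3 = (⅓)*(-3222093) = -1074031)
Z(b) - l = -6 - 1*(-1074031) = -6 + 1074031 = 1074025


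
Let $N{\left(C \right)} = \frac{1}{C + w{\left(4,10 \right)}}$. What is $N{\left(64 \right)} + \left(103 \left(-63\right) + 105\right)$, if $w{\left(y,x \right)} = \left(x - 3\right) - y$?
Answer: $- \frac{427727}{67} \approx -6384.0$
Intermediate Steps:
$w{\left(y,x \right)} = -3 + x - y$ ($w{\left(y,x \right)} = \left(-3 + x\right) - y = -3 + x - y$)
$N{\left(C \right)} = \frac{1}{3 + C}$ ($N{\left(C \right)} = \frac{1}{C - -3} = \frac{1}{C + 3} = \frac{1}{3 + C}$)
$N{\left(64 \right)} + \left(103 \left(-63\right) + 105\right) = \frac{1}{3 + 64} + \left(103 \left(-63\right) + 105\right) = \frac{1}{67} + \left(-6489 + 105\right) = \frac{1}{67} - 6384 = - \frac{427727}{67}$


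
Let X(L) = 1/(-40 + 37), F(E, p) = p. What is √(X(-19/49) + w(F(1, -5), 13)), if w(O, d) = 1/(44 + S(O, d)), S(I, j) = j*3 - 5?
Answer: 5*I*√78/78 ≈ 0.56614*I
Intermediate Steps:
X(L) = -⅓ (X(L) = 1/(-3) = -⅓)
S(I, j) = -5 + 3*j (S(I, j) = 3*j - 5 = -5 + 3*j)
w(O, d) = 1/(39 + 3*d) (w(O, d) = 1/(44 + (-5 + 3*d)) = 1/(39 + 3*d))
√(X(-19/49) + w(F(1, -5), 13)) = √(-⅓ + 1/(3*(13 + 13))) = √(-⅓ + (⅓)/26) = √(-⅓ + (⅓)*(1/26)) = √(-⅓ + 1/78) = √(-25/78) = 5*I*√78/78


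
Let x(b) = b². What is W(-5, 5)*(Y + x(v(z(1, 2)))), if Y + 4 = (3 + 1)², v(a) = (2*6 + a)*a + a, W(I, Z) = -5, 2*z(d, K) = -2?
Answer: -780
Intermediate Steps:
z(d, K) = -1 (z(d, K) = (½)*(-2) = -1)
v(a) = a + a*(12 + a) (v(a) = (12 + a)*a + a = a*(12 + a) + a = a + a*(12 + a))
Y = 12 (Y = -4 + (3 + 1)² = -4 + 4² = -4 + 16 = 12)
W(-5, 5)*(Y + x(v(z(1, 2)))) = -5*(12 + (-(13 - 1))²) = -5*(12 + (-1*12)²) = -5*(12 + (-12)²) = -5*(12 + 144) = -5*156 = -780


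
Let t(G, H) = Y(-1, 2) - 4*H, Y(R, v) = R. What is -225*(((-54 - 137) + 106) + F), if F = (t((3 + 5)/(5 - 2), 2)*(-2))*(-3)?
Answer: 31275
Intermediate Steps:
t(G, H) = -1 - 4*H
F = -54 (F = ((-1 - 4*2)*(-2))*(-3) = ((-1 - 8)*(-2))*(-3) = -9*(-2)*(-3) = 18*(-3) = -54)
-225*(((-54 - 137) + 106) + F) = -225*(((-54 - 137) + 106) - 54) = -225*((-191 + 106) - 54) = -225*(-85 - 54) = -225*(-139) = 31275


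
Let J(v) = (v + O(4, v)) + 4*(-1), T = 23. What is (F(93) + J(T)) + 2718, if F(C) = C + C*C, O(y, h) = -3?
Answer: 11476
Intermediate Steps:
J(v) = -7 + v (J(v) = (v - 3) + 4*(-1) = (-3 + v) - 4 = -7 + v)
F(C) = C + C²
(F(93) + J(T)) + 2718 = (93*(1 + 93) + (-7 + 23)) + 2718 = (93*94 + 16) + 2718 = (8742 + 16) + 2718 = 8758 + 2718 = 11476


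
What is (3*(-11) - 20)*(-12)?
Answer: 636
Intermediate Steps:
(3*(-11) - 20)*(-12) = (-33 - 20)*(-12) = -53*(-12) = 636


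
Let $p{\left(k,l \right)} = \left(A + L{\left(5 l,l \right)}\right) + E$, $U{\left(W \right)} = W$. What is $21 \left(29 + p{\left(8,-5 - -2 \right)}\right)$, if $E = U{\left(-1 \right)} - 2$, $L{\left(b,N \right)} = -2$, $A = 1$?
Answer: $525$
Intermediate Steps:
$E = -3$ ($E = -1 - 2 = -3$)
$p{\left(k,l \right)} = -4$ ($p{\left(k,l \right)} = \left(1 - 2\right) - 3 = -1 - 3 = -4$)
$21 \left(29 + p{\left(8,-5 - -2 \right)}\right) = 21 \left(29 - 4\right) = 21 \cdot 25 = 525$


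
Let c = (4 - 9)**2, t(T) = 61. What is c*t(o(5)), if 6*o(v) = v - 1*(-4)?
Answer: 1525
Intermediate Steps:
o(v) = 2/3 + v/6 (o(v) = (v - 1*(-4))/6 = (v + 4)/6 = (4 + v)/6 = 2/3 + v/6)
c = 25 (c = (-5)**2 = 25)
c*t(o(5)) = 25*61 = 1525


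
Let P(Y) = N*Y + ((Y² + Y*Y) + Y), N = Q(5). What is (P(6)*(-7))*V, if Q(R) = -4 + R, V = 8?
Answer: -4704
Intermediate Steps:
N = 1 (N = -4 + 5 = 1)
P(Y) = 2*Y + 2*Y² (P(Y) = 1*Y + ((Y² + Y*Y) + Y) = Y + ((Y² + Y²) + Y) = Y + (2*Y² + Y) = Y + (Y + 2*Y²) = 2*Y + 2*Y²)
(P(6)*(-7))*V = ((2*6*(1 + 6))*(-7))*8 = ((2*6*7)*(-7))*8 = (84*(-7))*8 = -588*8 = -4704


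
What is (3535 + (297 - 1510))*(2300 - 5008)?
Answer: -6287976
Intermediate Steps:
(3535 + (297 - 1510))*(2300 - 5008) = (3535 - 1213)*(-2708) = 2322*(-2708) = -6287976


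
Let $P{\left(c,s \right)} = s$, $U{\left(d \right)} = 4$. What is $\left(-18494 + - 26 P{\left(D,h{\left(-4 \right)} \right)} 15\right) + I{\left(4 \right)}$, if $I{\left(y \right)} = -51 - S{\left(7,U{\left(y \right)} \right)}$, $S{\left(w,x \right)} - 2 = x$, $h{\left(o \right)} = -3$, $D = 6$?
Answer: $-17381$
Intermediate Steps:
$S{\left(w,x \right)} = 2 + x$
$I{\left(y \right)} = -57$ ($I{\left(y \right)} = -51 - \left(2 + 4\right) = -51 - 6 = -57$)
$\left(-18494 + - 26 P{\left(D,h{\left(-4 \right)} \right)} 15\right) + I{\left(4 \right)} = \left(-18494 + \left(-26\right) \left(-3\right) 15\right) - 57 = \left(-18494 + 78 \cdot 15\right) - 57 = \left(-18494 + 1170\right) - 57 = -17324 - 57 = -17381$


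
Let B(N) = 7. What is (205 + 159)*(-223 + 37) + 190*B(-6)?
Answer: -66374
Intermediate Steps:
(205 + 159)*(-223 + 37) + 190*B(-6) = (205 + 159)*(-223 + 37) + 190*7 = 364*(-186) + 1330 = -67704 + 1330 = -66374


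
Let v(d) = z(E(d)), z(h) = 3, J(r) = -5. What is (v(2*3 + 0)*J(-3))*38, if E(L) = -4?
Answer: -570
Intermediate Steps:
v(d) = 3
(v(2*3 + 0)*J(-3))*38 = (3*(-5))*38 = -15*38 = -570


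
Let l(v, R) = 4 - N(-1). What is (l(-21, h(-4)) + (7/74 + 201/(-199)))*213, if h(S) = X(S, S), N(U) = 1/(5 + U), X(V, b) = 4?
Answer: 17781879/29452 ≈ 603.76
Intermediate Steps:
h(S) = 4
l(v, R) = 15/4 (l(v, R) = 4 - 1/(5 - 1) = 4 - 1/4 = 15/4)
(l(-21, h(-4)) + (7/74 + 201/(-199)))*213 = (15/4 + (7/74 + 201/(-199)))*213 = (15/4 + (7*(1/74) + 201*(-1/199)))*213 = (15/4 + (7/74 - 201/199))*213 = (15/4 - 13481/14726)*213 = (83483/29452)*213 = 17781879/29452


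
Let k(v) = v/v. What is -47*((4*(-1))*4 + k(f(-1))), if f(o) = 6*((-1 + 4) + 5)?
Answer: 705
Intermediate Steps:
f(o) = 48 (f(o) = 6*(3 + 5) = 6*8 = 48)
k(v) = 1
-47*((4*(-1))*4 + k(f(-1))) = -47*((4*(-1))*4 + 1) = -47*(-4*4 + 1) = -47*(-16 + 1) = -47*(-15) = 705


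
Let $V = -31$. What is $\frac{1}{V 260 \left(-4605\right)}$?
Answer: $\frac{1}{37116300} \approx 2.6942 \cdot 10^{-8}$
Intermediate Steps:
$\frac{1}{V 260 \left(-4605\right)} = \frac{1}{\left(-31\right) 260 \left(-4605\right)} = \frac{1}{-8060} \left(- \frac{1}{4605}\right) = \left(- \frac{1}{8060}\right) \left(- \frac{1}{4605}\right) = \frac{1}{37116300}$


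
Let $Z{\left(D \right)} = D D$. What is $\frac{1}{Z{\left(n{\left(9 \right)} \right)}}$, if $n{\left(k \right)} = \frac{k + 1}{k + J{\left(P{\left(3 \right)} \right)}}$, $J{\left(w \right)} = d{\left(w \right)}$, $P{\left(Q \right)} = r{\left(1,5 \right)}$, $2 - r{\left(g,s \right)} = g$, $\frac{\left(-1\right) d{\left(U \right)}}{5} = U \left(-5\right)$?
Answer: $\frac{289}{25} \approx 11.56$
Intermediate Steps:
$d{\left(U \right)} = 25 U$ ($d{\left(U \right)} = - 5 U \left(-5\right) = - 5 \left(- 5 U\right) = 25 U$)
$r{\left(g,s \right)} = 2 - g$
$P{\left(Q \right)} = 1$ ($P{\left(Q \right)} = 2 - 1 = 1$)
$J{\left(w \right)} = 25 w$
$n{\left(k \right)} = \frac{1 + k}{25 + k}$ ($n{\left(k \right)} = \frac{k + 1}{k + 25 \cdot 1} = \frac{1 + k}{k + 25} = \frac{1 + k}{25 + k}$)
$Z{\left(D \right)} = D^{2}$
$\frac{1}{Z{\left(n{\left(9 \right)} \right)}} = \frac{1}{\left(\frac{1 + 9}{25 + 9}\right)^{2}} = \frac{1}{\left(\frac{1}{34} \cdot 10\right)^{2}} = \frac{1}{\left(\frac{5}{17}\right)^{2}} = \frac{1}{\frac{25}{289}} = \frac{289}{25}$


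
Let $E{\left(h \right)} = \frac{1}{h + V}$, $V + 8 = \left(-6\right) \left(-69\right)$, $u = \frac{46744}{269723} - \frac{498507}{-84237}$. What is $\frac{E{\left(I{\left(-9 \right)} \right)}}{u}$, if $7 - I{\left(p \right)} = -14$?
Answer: $\frac{7573552117}{19698417786201} \approx 0.00038448$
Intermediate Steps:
$u = \frac{46132125963}{7573552117}$ ($u = 46744 \cdot \frac{1}{269723} - - \frac{166169}{28079} = \frac{46744}{269723} + \frac{166169}{28079} = \frac{46132125963}{7573552117} \approx 6.0912$)
$V = 406$ ($V = -8 - -414 = -8 + 414 = 406$)
$I{\left(p \right)} = 21$ ($I{\left(p \right)} = 7 - -14 = 7 + 14 = 21$)
$E{\left(h \right)} = \frac{1}{406 + h}$ ($E{\left(h \right)} = \frac{1}{h + 406} = \frac{1}{406 + h}$)
$\frac{E{\left(I{\left(-9 \right)} \right)}}{u} = \frac{1}{\left(406 + 21\right) \frac{46132125963}{7573552117}} = \frac{1}{427} \cdot \frac{7573552117}{46132125963} = \frac{7573552117}{19698417786201}$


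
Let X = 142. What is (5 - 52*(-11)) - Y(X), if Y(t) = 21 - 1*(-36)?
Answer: 520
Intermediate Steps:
Y(t) = 57 (Y(t) = 21 + 36 = 57)
(5 - 52*(-11)) - Y(X) = (5 - 52*(-11)) - 1*57 = (5 + 572) - 57 = 577 - 57 = 520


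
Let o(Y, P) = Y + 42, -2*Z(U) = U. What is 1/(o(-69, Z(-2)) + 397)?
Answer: 1/370 ≈ 0.0027027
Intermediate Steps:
Z(U) = -U/2
o(Y, P) = 42 + Y
1/(o(-69, Z(-2)) + 397) = 1/((42 - 69) + 397) = 1/(-27 + 397) = 1/370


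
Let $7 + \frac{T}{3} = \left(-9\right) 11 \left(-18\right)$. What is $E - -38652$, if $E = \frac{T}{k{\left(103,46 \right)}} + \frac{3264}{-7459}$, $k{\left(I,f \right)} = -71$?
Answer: $\frac{287742579}{7459} \approx 38577.0$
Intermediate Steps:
$T = 5325$ ($T = -21 + 3 \left(-9\right) 11 \left(-18\right) = -21 + 3 \left(\left(-99\right) \left(-18\right)\right) = -21 + 3 \cdot 1782 = -21 + 5346 = 5325$)
$E = - \frac{562689}{7459}$ ($E = \frac{5325}{-71} + \frac{3264}{-7459} = 5325 \left(- \frac{1}{71}\right) + 3264 \left(- \frac{1}{7459}\right) = -75 - \frac{3264}{7459} = - \frac{562689}{7459} \approx -75.438$)
$E - -38652 = - \frac{562689}{7459} - -38652 = - \frac{562689}{7459} + 38652 = \frac{287742579}{7459}$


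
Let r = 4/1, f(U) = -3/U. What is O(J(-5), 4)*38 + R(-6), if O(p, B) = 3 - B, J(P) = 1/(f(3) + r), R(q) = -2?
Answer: -40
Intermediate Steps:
r = 4 (r = 4*1 = 4)
J(P) = ⅓ (J(P) = 1/(-3/3 + 4) = 1/(-3*⅓ + 4) = 1/(-1 + 4) = 1/3 = ⅓)
O(J(-5), 4)*38 + R(-6) = (3 - 1*4)*38 - 2 = (3 - 4)*38 - 2 = -1*38 - 2 = -38 - 2 = -40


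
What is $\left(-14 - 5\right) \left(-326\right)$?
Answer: $6194$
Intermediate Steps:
$\left(-14 - 5\right) \left(-326\right) = \left(-19\right) \left(-326\right) = 6194$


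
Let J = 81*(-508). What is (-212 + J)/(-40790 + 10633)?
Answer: 41360/30157 ≈ 1.3715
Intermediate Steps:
J = -41148
(-212 + J)/(-40790 + 10633) = (-212 - 41148)/(-40790 + 10633) = -41360/(-30157) = -41360*(-1/30157) = 41360/30157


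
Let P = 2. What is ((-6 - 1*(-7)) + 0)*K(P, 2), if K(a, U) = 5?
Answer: 5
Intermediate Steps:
((-6 - 1*(-7)) + 0)*K(P, 2) = ((-6 - 1*(-7)) + 0)*5 = ((-6 + 7) + 0)*5 = (1 + 0)*5 = 1*5 = 5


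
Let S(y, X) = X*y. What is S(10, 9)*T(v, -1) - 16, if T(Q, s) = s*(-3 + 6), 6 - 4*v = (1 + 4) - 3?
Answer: -286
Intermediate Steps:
v = 1 (v = 3/2 - ((1 + 4) - 3)/4 = 3/2 - (5 - 3)/4 = 3/2 - 1/4*2 = 3/2 - 1/2 = 1)
T(Q, s) = 3*s (T(Q, s) = s*3 = 3*s)
S(10, 9)*T(v, -1) - 16 = (9*10)*(3*(-1)) - 16 = 90*(-3) - 16 = -270 - 16 = -286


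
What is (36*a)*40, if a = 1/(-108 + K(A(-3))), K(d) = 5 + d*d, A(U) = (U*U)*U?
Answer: 720/313 ≈ 2.3003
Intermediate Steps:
A(U) = U³ (A(U) = U²*U = U³)
K(d) = 5 + d²
a = 1/626 (a = 1/(-108 + (5 + ((-3)³)²)) = 1/(-108 + (5 + (-27)²)) = 1/(-108 + (5 + 729)) = 1/(-108 + 734) = 1/626 ≈ 0.0015974)
(36*a)*40 = (36*(1/626))*40 = (18/313)*40 = 720/313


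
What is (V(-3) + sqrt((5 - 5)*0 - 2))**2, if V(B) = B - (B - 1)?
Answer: (1 + I*sqrt(2))**2 ≈ -1.0 + 2.8284*I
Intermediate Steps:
V(B) = 1 (V(B) = B - (-1 + B) = B + (1 - B) = 1)
(V(-3) + sqrt((5 - 5)*0 - 2))**2 = (1 + sqrt((5 - 5)*0 - 2))**2 = (1 + sqrt(0*0 - 2))**2 = (1 + sqrt(0 - 2))**2 = (1 + sqrt(-2))**2 = (1 + I*sqrt(2))**2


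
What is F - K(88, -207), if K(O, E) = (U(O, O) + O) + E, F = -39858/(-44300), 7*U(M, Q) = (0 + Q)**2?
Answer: -152939147/155050 ≈ -986.39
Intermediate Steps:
U(M, Q) = Q**2/7 (U(M, Q) = (0 + Q)**2/7 = Q**2/7)
F = 19929/22150 (F = -39858*(-1/44300) = 19929/22150 ≈ 0.89973)
K(O, E) = E + O + O**2/7 (K(O, E) = (O**2/7 + O) + E = (O + O**2/7) + E = E + O + O**2/7)
F - K(88, -207) = 19929/22150 - (-207 + 88 + (1/7)*88**2) = 19929/22150 - (-207 + 88 + (1/7)*7744) = 19929/22150 - (-207 + 88 + 7744/7) = 19929/22150 - 1*6911/7 = 19929/22150 - 6911/7 = -152939147/155050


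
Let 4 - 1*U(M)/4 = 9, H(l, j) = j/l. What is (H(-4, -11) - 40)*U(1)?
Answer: 745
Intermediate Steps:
U(M) = -20 (U(M) = 16 - 4*9 = 16 - 36 = -20)
(H(-4, -11) - 40)*U(1) = (-11/(-4) - 40)*(-20) = (-11*(-1/4) - 40)*(-20) = (11/4 - 40)*(-20) = -149/4*(-20) = 745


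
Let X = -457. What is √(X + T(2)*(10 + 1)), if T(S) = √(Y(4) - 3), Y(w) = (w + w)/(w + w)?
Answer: √(-457 + 11*I*√2) ≈ 0.3638 + 21.381*I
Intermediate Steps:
Y(w) = 1 (Y(w) = (2*w)/((2*w)) = (2*w)*(1/(2*w)) = 1)
T(S) = I*√2 (T(S) = √(1 - 3) = √(-2) = I*√2)
√(X + T(2)*(10 + 1)) = √(-457 + (I*√2)*(10 + 1)) = √(-457 + (I*√2)*11) = √(-457 + 11*I*√2)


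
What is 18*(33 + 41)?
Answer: 1332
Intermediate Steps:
18*(33 + 41) = 18*74 = 1332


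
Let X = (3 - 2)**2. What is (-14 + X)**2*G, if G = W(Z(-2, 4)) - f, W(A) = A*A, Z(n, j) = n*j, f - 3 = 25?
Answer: 6084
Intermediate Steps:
f = 28 (f = 3 + 25 = 28)
Z(n, j) = j*n
X = 1 (X = 1**2 = 1)
W(A) = A**2
G = 36 (G = (4*(-2))**2 - 1*28 = (-8)**2 - 28 = 64 - 28 = 36)
(-14 + X)**2*G = (-14 + 1)**2*36 = (-13)**2*36 = 169*36 = 6084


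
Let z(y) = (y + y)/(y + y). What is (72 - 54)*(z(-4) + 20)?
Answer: 378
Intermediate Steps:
z(y) = 1 (z(y) = (2*y)/((2*y)) = (2*y)*(1/(2*y)) = 1)
(72 - 54)*(z(-4) + 20) = (72 - 54)*(1 + 20) = 18*21 = 378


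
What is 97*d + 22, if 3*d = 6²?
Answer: 1186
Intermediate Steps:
d = 12 (d = (⅓)*6² = (⅓)*36 = 12)
97*d + 22 = 97*12 + 22 = 1164 + 22 = 1186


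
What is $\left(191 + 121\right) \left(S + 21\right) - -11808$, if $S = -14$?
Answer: $13992$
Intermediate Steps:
$\left(191 + 121\right) \left(S + 21\right) - -11808 = \left(191 + 121\right) \left(-14 + 21\right) - -11808 = 312 \cdot 7 + 11808 = 2184 + 11808 = 13992$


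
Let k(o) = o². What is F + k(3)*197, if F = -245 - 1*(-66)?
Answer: 1594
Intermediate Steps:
F = -179 (F = -245 + 66 = -179)
F + k(3)*197 = -179 + 3²*197 = -179 + 9*197 = -179 + 1773 = 1594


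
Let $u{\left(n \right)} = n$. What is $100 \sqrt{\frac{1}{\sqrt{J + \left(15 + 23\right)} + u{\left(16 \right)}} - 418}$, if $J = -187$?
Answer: $100 \sqrt{\frac{-6687 - 418 i \sqrt{149}}{16 + i \sqrt{149}}} \approx 0.073712 - 2044.4 i$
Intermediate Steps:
$100 \sqrt{\frac{1}{\sqrt{J + \left(15 + 23\right)} + u{\left(16 \right)}} - 418} = 100 \sqrt{\frac{1}{\sqrt{-187 + \left(15 + 23\right)} + 16} - 418} = 100 \sqrt{\frac{1}{\sqrt{-187 + 38} + 16} - 418} = 100 \sqrt{\frac{1}{\sqrt{-149} + 16} - 418} = 100 \sqrt{\frac{1}{i \sqrt{149} + 16} - 418} = 100 \sqrt{\frac{1}{16 + i \sqrt{149}} - 418} = 100 \sqrt{-418 + \frac{1}{16 + i \sqrt{149}}}$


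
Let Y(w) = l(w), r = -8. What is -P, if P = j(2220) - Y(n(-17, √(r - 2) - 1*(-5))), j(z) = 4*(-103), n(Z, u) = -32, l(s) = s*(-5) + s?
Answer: 540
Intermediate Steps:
l(s) = -4*s (l(s) = -5*s + s = -4*s)
Y(w) = -4*w
j(z) = -412
P = -540 (P = -412 - (-4)*(-32) = -412 - 1*128 = -412 - 128 = -540)
-P = -1*(-540) = 540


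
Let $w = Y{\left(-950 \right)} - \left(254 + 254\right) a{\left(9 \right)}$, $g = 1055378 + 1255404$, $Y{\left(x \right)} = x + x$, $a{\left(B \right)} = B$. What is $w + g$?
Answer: $2304310$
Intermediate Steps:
$Y{\left(x \right)} = 2 x$
$g = 2310782$
$w = -6472$ ($w = 2 \left(-950\right) - \left(254 + 254\right) 9 = -1900 - 508 \cdot 9 = -1900 - 4572 = -6472$)
$w + g = -6472 + 2310782 = 2304310$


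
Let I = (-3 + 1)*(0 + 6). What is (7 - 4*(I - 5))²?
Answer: 5625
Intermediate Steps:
I = -12 (I = -2*6 = -12)
(7 - 4*(I - 5))² = (7 - 4*(-12 - 5))² = (7 - 4*(-17))² = (7 + 68)² = 75² = 5625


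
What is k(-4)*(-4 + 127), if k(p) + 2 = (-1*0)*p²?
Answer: -246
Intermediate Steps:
k(p) = -2 (k(p) = -2 + (-1*0)*p² = -2 + 0*p² = -2 + 0 = -2)
k(-4)*(-4 + 127) = -2*(-4 + 127) = -2*123 = -246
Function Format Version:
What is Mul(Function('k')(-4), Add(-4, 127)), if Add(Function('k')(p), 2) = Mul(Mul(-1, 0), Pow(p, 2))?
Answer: -246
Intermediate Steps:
Function('k')(p) = -2 (Function('k')(p) = Add(-2, Mul(Mul(-1, 0), Pow(p, 2))) = Add(-2, Mul(0, Pow(p, 2))) = Add(-2, 0) = -2)
Mul(Function('k')(-4), Add(-4, 127)) = Mul(-2, Add(-4, 127)) = Mul(-2, 123) = -246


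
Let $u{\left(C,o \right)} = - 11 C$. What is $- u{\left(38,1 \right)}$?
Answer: $418$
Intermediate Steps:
$- u{\left(38,1 \right)} = - \left(-11\right) 38 = \left(-1\right) \left(-418\right) = 418$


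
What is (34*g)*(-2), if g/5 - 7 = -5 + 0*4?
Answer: -680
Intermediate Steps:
g = 10 (g = 35 + 5*(-5 + 0*4) = 35 + 5*(-5 + 0) = 35 + 5*(-5) = 35 - 25 = 10)
(34*g)*(-2) = (34*10)*(-2) = 340*(-2) = -680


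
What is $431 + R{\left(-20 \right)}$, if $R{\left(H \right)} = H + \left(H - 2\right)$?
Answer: $389$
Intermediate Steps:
$R{\left(H \right)} = -2 + 2 H$ ($R{\left(H \right)} = H + \left(-2 + H\right) = -2 + 2 H$)
$431 + R{\left(-20 \right)} = 431 + \left(-2 + 2 \left(-20\right)\right) = 431 - 42 = 389$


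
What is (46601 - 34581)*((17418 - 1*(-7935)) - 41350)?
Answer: -192283940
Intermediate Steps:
(46601 - 34581)*((17418 - 1*(-7935)) - 41350) = 12020*((17418 + 7935) - 41350) = 12020*(25353 - 41350) = 12020*(-15997) = -192283940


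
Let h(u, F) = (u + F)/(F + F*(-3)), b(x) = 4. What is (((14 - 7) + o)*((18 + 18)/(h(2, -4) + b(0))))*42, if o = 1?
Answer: 16128/5 ≈ 3225.6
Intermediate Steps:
h(u, F) = -(F + u)/(2*F) (h(u, F) = (F + u)/(F - 3*F) = (F + u)/((-2*F)) = (F + u)*(-1/(2*F)) = -(F + u)/(2*F))
(((14 - 7) + o)*((18 + 18)/(h(2, -4) + b(0))))*42 = (((14 - 7) + 1)*((18 + 18)/((½)*(-1*(-4) - 1*2)/(-4) + 4)))*42 = ((7 + 1)*(36/((½)*(-¼)*(4 - 2) + 4)))*42 = (8*(36/((½)*(-¼)*2 + 4)))*42 = (8*(36/(-¼ + 4)))*42 = (8*(36/(15/4)))*42 = (8*(36*(4/15)))*42 = (8*(48/5))*42 = (384/5)*42 = 16128/5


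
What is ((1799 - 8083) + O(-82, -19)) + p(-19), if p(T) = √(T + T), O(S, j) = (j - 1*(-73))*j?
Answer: -7310 + I*√38 ≈ -7310.0 + 6.1644*I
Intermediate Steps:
O(S, j) = j*(73 + j) (O(S, j) = (j + 73)*j = (73 + j)*j = j*(73 + j))
p(T) = √2*√T (p(T) = √(2*T) = √2*√T)
((1799 - 8083) + O(-82, -19)) + p(-19) = ((1799 - 8083) - 19*(73 - 19)) + √2*√(-19) = (-6284 - 19*54) + √2*(I*√19) = (-6284 - 1026) + I*√38 = -7310 + I*√38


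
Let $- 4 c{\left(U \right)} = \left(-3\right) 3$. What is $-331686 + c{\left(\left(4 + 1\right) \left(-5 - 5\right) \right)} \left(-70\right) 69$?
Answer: $- \frac{685107}{2} \approx -3.4255 \cdot 10^{5}$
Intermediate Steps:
$c{\left(U \right)} = \frac{9}{4}$ ($c{\left(U \right)} = - \frac{\left(-3\right) 3}{4} = \left(- \frac{1}{4}\right) \left(-9\right) = \frac{9}{4}$)
$-331686 + c{\left(\left(4 + 1\right) \left(-5 - 5\right) \right)} \left(-70\right) 69 = -331686 + \frac{9}{4} \left(-70\right) 69 = -331686 - \frac{21735}{2} = - \frac{685107}{2}$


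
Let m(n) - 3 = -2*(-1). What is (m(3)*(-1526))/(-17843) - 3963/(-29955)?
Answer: 14250879/25451765 ≈ 0.55992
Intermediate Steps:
m(n) = 5 (m(n) = 3 - 2*(-1) = 3 + 2 = 5)
(m(3)*(-1526))/(-17843) - 3963/(-29955) = (5*(-1526))/(-17843) - 3963/(-29955) = -7630*(-1/17843) - 3963*(-1/29955) = 1090/2549 + 1321/9985 = 14250879/25451765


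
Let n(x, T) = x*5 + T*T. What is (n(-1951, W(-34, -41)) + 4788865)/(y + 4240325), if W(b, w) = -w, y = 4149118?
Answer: 1593597/2796481 ≈ 0.56986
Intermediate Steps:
n(x, T) = T**2 + 5*x (n(x, T) = 5*x + T**2 = T**2 + 5*x)
(n(-1951, W(-34, -41)) + 4788865)/(y + 4240325) = (((-1*(-41))**2 + 5*(-1951)) + 4788865)/(4149118 + 4240325) = ((41**2 - 9755) + 4788865)/8389443 = ((1681 - 9755) + 4788865)*(1/8389443) = (-8074 + 4788865)*(1/8389443) = 4780791*(1/8389443) = 1593597/2796481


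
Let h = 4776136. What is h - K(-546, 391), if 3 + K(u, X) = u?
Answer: 4776685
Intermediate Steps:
K(u, X) = -3 + u
h - K(-546, 391) = 4776136 - (-3 - 546) = 4776136 - 1*(-549) = 4776136 + 549 = 4776685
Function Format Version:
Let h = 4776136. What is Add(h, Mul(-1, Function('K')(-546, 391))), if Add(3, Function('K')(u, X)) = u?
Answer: 4776685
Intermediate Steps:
Function('K')(u, X) = Add(-3, u)
Add(h, Mul(-1, Function('K')(-546, 391))) = Add(4776136, Mul(-1, Add(-3, -546))) = Add(4776136, Mul(-1, -549)) = Add(4776136, 549) = 4776685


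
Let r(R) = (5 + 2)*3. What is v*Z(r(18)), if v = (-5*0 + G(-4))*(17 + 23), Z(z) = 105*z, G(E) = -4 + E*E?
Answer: 1058400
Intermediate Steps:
r(R) = 21 (r(R) = 7*3 = 21)
G(E) = -4 + E**2
v = 480 (v = (-5*0 + (-4 + (-4)**2))*(17 + 23) = (0 + (-4 + 16))*40 = (0 + 12)*40 = 12*40 = 480)
v*Z(r(18)) = 480*(105*21) = 480*2205 = 1058400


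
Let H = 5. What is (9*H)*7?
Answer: 315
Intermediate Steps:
(9*H)*7 = (9*5)*7 = 45*7 = 315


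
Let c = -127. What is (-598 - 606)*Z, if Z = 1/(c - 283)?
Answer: 602/205 ≈ 2.9366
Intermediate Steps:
Z = -1/410 (Z = 1/(-127 - 283) = 1/(-410) = -1/410 ≈ -0.0024390)
(-598 - 606)*Z = (-598 - 606)*(-1/410) = -1204*(-1/410) = 602/205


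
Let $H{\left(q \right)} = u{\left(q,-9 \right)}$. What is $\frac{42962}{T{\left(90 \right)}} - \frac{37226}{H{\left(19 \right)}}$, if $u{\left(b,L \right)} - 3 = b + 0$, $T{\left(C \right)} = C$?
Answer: $- \frac{601294}{495} \approx -1214.7$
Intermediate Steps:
$u{\left(b,L \right)} = 3 + b$ ($u{\left(b,L \right)} = 3 + \left(b + 0\right) = 3 + b$)
$H{\left(q \right)} = 3 + q$
$\frac{42962}{T{\left(90 \right)}} - \frac{37226}{H{\left(19 \right)}} = \frac{42962}{90} - \frac{37226}{3 + 19} = 42962 \cdot \frac{1}{90} - \frac{37226}{22} = \frac{21481}{45} - \frac{18613}{11} = - \frac{601294}{495}$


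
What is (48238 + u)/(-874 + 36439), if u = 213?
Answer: 48451/35565 ≈ 1.3623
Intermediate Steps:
(48238 + u)/(-874 + 36439) = (48238 + 213)/(-874 + 36439) = 48451/35565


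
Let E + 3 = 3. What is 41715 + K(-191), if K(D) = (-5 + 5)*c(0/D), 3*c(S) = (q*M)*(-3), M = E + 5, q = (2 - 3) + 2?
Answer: 41715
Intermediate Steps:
E = 0 (E = -3 + 3 = 0)
q = 1 (q = -1 + 2 = 1)
M = 5 (M = 0 + 5 = 5)
c(S) = -5 (c(S) = ((1*5)*(-3))/3 = (5*(-3))/3 = (1/3)*(-15) = -5)
K(D) = 0 (K(D) = (-5 + 5)*(-5) = 0*(-5) = 0)
41715 + K(-191) = 41715 + 0 = 41715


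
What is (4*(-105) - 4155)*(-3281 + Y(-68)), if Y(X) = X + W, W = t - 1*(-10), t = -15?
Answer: 15344550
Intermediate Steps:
W = -5 (W = -15 - 1*(-10) = -15 + 10 = -5)
Y(X) = -5 + X (Y(X) = X - 5 = -5 + X)
(4*(-105) - 4155)*(-3281 + Y(-68)) = (4*(-105) - 4155)*(-3281 + (-5 - 68)) = (-420 - 4155)*(-3281 - 73) = -4575*(-3354) = 15344550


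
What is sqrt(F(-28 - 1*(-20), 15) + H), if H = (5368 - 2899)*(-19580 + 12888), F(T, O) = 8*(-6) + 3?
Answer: I*sqrt(16522593) ≈ 4064.8*I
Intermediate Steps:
F(T, O) = -45 (F(T, O) = -48 + 3 = -45)
H = -16522548 (H = 2469*(-6692) = -16522548)
sqrt(F(-28 - 1*(-20), 15) + H) = sqrt(-45 - 16522548) = sqrt(-16522593) = I*sqrt(16522593)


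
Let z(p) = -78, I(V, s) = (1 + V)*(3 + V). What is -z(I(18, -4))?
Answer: 78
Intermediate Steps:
-z(I(18, -4)) = -1*(-78) = 78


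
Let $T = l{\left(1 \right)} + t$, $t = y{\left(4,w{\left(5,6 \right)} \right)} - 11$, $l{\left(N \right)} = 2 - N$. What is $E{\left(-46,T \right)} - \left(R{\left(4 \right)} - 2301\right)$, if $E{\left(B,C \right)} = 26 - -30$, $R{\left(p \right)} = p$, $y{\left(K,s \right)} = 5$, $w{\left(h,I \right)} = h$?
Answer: $2353$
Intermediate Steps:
$t = -6$ ($t = 5 - 11 = -6$)
$T = -5$ ($T = \left(2 - 1\right) - 6 = 1 - 6 = -5$)
$E{\left(B,C \right)} = 56$ ($E{\left(B,C \right)} = 26 + 30 = 56$)
$E{\left(-46,T \right)} - \left(R{\left(4 \right)} - 2301\right) = 56 - \left(4 - 2301\right) = 56 - -2297 = 56 + 2297 = 2353$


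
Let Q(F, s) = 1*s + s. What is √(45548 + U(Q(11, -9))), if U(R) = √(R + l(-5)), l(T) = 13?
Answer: √(45548 + I*√5) ≈ 213.42 + 0.0052*I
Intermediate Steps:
Q(F, s) = 2*s (Q(F, s) = s + s = 2*s)
U(R) = √(13 + R) (U(R) = √(R + 13) = √(13 + R))
√(45548 + U(Q(11, -9))) = √(45548 + √(13 + 2*(-9))) = √(45548 + √(13 - 18)) = √(45548 + √(-5)) = √(45548 + I*√5)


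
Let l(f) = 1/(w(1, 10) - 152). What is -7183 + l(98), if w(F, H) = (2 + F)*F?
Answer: -1070268/149 ≈ -7183.0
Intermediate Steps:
w(F, H) = F*(2 + F)
l(f) = -1/149 (l(f) = 1/(1*(2 + 1) - 152) = 1/(1*3 - 152) = 1/(3 - 152) = 1/(-149) = -1/149)
-7183 + l(98) = -7183 - 1/149 = -1070268/149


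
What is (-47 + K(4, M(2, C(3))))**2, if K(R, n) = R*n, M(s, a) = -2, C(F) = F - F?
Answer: 3025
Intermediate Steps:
C(F) = 0
(-47 + K(4, M(2, C(3))))**2 = (-47 + 4*(-2))**2 = (-47 - 8)**2 = (-55)**2 = 3025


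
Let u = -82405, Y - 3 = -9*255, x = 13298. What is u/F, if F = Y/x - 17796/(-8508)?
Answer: -388468789105/9047953 ≈ -42934.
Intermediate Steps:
Y = -2292 (Y = 3 - 9*255 = 3 - 2295 = -2292)
F = 9047953/4714141 (F = -2292/13298 - 17796/(-8508) = -2292*1/13298 - 17796*(-1/8508) = -1146/6649 + 1483/709 = 9047953/4714141 ≈ 1.9193)
u/F = -82405/9047953/4714141 = -82405*4714141/9047953 = -388468789105/9047953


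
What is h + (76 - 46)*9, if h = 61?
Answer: 331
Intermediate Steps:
h + (76 - 46)*9 = 61 + (76 - 46)*9 = 61 + 30*9 = 61 + 270 = 331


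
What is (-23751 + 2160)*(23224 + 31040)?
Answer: -1171614024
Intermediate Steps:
(-23751 + 2160)*(23224 + 31040) = -21591*54264 = -1171614024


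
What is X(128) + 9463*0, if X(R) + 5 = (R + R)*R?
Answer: 32763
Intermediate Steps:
X(R) = -5 + 2*R² (X(R) = -5 + (R + R)*R = -5 + (2*R)*R = -5 + 2*R²)
X(128) + 9463*0 = (-5 + 2*128²) + 9463*0 = (-5 + 2*16384) + 0 = (-5 + 32768) + 0 = 32763 + 0 = 32763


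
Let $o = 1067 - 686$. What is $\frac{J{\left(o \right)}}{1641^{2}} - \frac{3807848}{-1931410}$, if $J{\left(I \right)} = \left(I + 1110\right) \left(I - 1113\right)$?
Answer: $\frac{452562082176}{288947627345} \approx 1.5662$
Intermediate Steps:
$o = 381$ ($o = 1067 - 686 = 381$)
$J{\left(I \right)} = \left(-1113 + I\right) \left(1110 + I\right)$ ($J{\left(I \right)} = \left(1110 + I\right) \left(-1113 + I\right) = \left(-1113 + I\right) \left(1110 + I\right)$)
$\frac{J{\left(o \right)}}{1641^{2}} - \frac{3807848}{-1931410} = \frac{-1235430 + 381^{2} - 1143}{1641^{2}} - \frac{3807848}{-1931410} = \frac{-1235430 + 145161 - 1143}{2692881} - - \frac{1903924}{965705} = \left(-1091412\right) \frac{1}{2692881} + \frac{1903924}{965705} = - \frac{121268}{299209} + \frac{1903924}{965705} = \frac{452562082176}{288947627345}$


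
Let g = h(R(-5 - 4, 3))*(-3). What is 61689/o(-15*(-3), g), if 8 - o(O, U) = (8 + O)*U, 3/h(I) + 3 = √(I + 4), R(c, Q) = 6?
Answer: -88770471/204569 + 29425653*√10/204569 ≈ 20.930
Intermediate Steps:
h(I) = 3/(-3 + √(4 + I)) (h(I) = 3/(-3 + √(I + 4)) = 3/(-3 + √(4 + I)))
g = -9/(-3 + √10) (g = (3/(-3 + √(4 + 6)))*(-3) = (3/(-3 + √10))*(-3) = -9/(-3 + √10) ≈ -55.461)
o(O, U) = 8 - U*(8 + O) (o(O, U) = 8 - (8 + O)*U = 8 - U*(8 + O))
61689/o(-15*(-3), g) = 61689/(8 - 8*(-27 - 9*√10) - (-15*(-3))*(-27 - 9*√10)) = 61689/(8 + (216 + 72*√10) - 1*45*(-27 - 9*√10)) = 61689/(8 + (216 + 72*√10) + (1215 + 405*√10)) = 61689/(1439 + 477*√10)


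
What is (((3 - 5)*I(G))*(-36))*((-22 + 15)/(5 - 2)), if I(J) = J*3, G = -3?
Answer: 1512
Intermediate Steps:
I(J) = 3*J
(((3 - 5)*I(G))*(-36))*((-22 + 15)/(5 - 2)) = (((3 - 5)*(3*(-3)))*(-36))*((-22 + 15)/(5 - 2)) = (-2*(-9)*(-36))*(-7/3) = (18*(-36))*(-7*⅓) = -648*(-7/3) = 1512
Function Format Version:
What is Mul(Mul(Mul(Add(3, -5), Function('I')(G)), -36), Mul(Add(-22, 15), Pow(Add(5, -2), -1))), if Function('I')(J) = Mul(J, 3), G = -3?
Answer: 1512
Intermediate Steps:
Function('I')(J) = Mul(3, J)
Mul(Mul(Mul(Add(3, -5), Function('I')(G)), -36), Mul(Add(-22, 15), Pow(Add(5, -2), -1))) = Mul(Mul(Mul(Add(3, -5), Mul(3, -3)), -36), Mul(Add(-22, 15), Pow(Add(5, -2), -1))) = Mul(Mul(Mul(-2, -9), -36), Mul(-7, Pow(3, -1))) = Mul(Mul(18, -36), Mul(-7, Rational(1, 3))) = Mul(-648, Rational(-7, 3)) = 1512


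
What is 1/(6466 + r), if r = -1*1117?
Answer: 1/5349 ≈ 0.00018695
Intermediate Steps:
r = -1117
1/(6466 + r) = 1/(6466 - 1117) = 1/5349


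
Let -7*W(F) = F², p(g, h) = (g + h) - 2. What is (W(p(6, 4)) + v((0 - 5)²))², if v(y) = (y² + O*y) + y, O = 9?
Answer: 36735721/49 ≈ 7.4971e+5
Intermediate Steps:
p(g, h) = -2 + g + h
v(y) = y² + 10*y (v(y) = (y² + 9*y) + y = y² + 10*y)
W(F) = -F²/7
(W(p(6, 4)) + v((0 - 5)²))² = (-(-2 + 6 + 4)²/7 + (0 - 5)²*(10 + (0 - 5)²))² = (-⅐*8² + (-5)²*(10 + (-5)²))² = (-⅐*64 + 25*(10 + 25))² = (-64/7 + 25*35)² = (-64/7 + 875)² = (6061/7)² = 36735721/49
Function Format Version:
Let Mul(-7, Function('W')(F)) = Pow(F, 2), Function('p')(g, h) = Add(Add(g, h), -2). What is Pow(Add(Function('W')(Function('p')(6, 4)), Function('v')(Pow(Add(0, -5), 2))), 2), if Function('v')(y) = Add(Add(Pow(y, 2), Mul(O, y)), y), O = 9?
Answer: Rational(36735721, 49) ≈ 7.4971e+5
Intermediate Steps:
Function('p')(g, h) = Add(-2, g, h)
Function('v')(y) = Add(Pow(y, 2), Mul(10, y)) (Function('v')(y) = Add(Add(Pow(y, 2), Mul(9, y)), y) = Add(Pow(y, 2), Mul(10, y)))
Function('W')(F) = Mul(Rational(-1, 7), Pow(F, 2))
Pow(Add(Function('W')(Function('p')(6, 4)), Function('v')(Pow(Add(0, -5), 2))), 2) = Pow(Add(Mul(Rational(-1, 7), Pow(Add(-2, 6, 4), 2)), Mul(Pow(Add(0, -5), 2), Add(10, Pow(Add(0, -5), 2)))), 2) = Pow(Add(Mul(Rational(-1, 7), Pow(8, 2)), Mul(Pow(-5, 2), Add(10, Pow(-5, 2)))), 2) = Pow(Add(Mul(Rational(-1, 7), 64), Mul(25, Add(10, 25))), 2) = Pow(Add(Rational(-64, 7), Mul(25, 35)), 2) = Pow(Add(Rational(-64, 7), 875), 2) = Pow(Rational(6061, 7), 2) = Rational(36735721, 49)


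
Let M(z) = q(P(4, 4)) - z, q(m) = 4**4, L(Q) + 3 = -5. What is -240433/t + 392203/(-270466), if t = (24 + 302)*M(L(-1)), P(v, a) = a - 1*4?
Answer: -7055965055/1662670416 ≈ -4.2438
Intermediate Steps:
L(Q) = -8 (L(Q) = -3 - 5 = -8)
P(v, a) = -4 + a (P(v, a) = a - 4 = -4 + a)
q(m) = 256
M(z) = 256 - z
t = 86064 (t = (24 + 302)*(256 - 1*(-8)) = 326*(256 + 8) = 326*264 = 86064)
-240433/t + 392203/(-270466) = -240433/86064 + 392203/(-270466) = -240433*1/86064 + 392203*(-1/270466) = -240433/86064 - 56029/38638 = -7055965055/1662670416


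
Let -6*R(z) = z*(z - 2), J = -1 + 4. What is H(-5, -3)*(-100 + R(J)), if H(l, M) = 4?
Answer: -402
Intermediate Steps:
J = 3
R(z) = -z*(-2 + z)/6 (R(z) = -z*(z - 2)/6 = -z*(-2 + z)/6)
H(-5, -3)*(-100 + R(J)) = 4*(-100 + (1/6)*3*(2 - 1*3)) = 4*(-100 + (1/6)*3*(2 - 3)) = 4*(-100 + (1/6)*3*(-1)) = 4*(-100 - 1/2) = 4*(-201/2) = -402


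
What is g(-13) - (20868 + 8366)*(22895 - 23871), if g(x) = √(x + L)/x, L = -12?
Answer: 28532384 - 5*I/13 ≈ 2.8532e+7 - 0.38462*I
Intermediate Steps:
g(x) = √(-12 + x)/x (g(x) = √(x - 12)/x = √(-12 + x)/x)
g(-13) - (20868 + 8366)*(22895 - 23871) = √(-12 - 13)/(-13) - (20868 + 8366)*(22895 - 23871) = -5*I/13 - 29234*(-976) = -5*I/13 - 1*(-28532384) = -5*I/13 + 28532384 = 28532384 - 5*I/13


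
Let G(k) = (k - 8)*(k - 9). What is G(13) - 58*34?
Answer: -1952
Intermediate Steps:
G(k) = (-9 + k)*(-8 + k) (G(k) = (-8 + k)*(-9 + k) = (-9 + k)*(-8 + k))
G(13) - 58*34 = (72 + 13² - 17*13) - 58*34 = (72 + 169 - 221) - 1972 = 20 - 1972 = -1952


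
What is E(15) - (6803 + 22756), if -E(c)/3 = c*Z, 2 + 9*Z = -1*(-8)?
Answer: -29589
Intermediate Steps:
Z = ⅔ (Z = -2/9 + (-1*(-8))/9 = -2/9 + (⅑)*8 = -2/9 + 8/9 = ⅔ ≈ 0.66667)
E(c) = -2*c (E(c) = -3*c*2/3 = -2*c)
E(15) - (6803 + 22756) = -2*15 - (6803 + 22756) = -30 - 1*29559 = -30 - 29559 = -29589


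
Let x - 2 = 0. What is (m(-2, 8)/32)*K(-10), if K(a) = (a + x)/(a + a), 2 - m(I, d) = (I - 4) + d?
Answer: 0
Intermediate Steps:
x = 2 (x = 2 + 0 = 2)
m(I, d) = 6 - I - d (m(I, d) = 2 - ((I - 4) + d) = 2 - ((-4 + I) + d) = 2 - (-4 + I + d) = 2 + (4 - I - d) = 6 - I - d)
K(a) = (2 + a)/(2*a) (K(a) = (a + 2)/(a + a) = (2 + a)/((2*a)) = (2 + a)*(1/(2*a)) = (2 + a)/(2*a))
(m(-2, 8)/32)*K(-10) = ((6 - 1*(-2) - 1*8)/32)*((½)*(2 - 10)/(-10)) = ((6 + 2 - 8)*(1/32))*((½)*(-⅒)*(-8)) = (0*(1/32))*(⅖) = 0*(⅖) = 0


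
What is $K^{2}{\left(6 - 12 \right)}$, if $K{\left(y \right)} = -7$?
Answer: $49$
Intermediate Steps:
$K^{2}{\left(6 - 12 \right)} = \left(-7\right)^{2} = 49$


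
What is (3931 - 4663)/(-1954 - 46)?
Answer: 183/500 ≈ 0.36600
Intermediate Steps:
(3931 - 4663)/(-1954 - 46) = -732/(-2000) = -732*(-1/2000) = 183/500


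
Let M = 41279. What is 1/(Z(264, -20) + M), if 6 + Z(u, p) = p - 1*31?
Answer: 1/41222 ≈ 2.4259e-5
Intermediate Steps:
Z(u, p) = -37 + p (Z(u, p) = -6 + (p - 1*31) = -6 + (p - 31) = -6 + (-31 + p) = -37 + p)
1/(Z(264, -20) + M) = 1/((-37 - 20) + 41279) = 1/(-57 + 41279) = 1/41222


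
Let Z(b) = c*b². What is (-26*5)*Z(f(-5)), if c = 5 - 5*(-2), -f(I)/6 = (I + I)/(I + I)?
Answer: -70200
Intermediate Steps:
f(I) = -6 (f(I) = -6*(I + I)/(I + I) = -6*2*I/(2*I) = -6*2*I*1/(2*I) = -6*1 = -6)
c = 15 (c = 5 + 10 = 15)
Z(b) = 15*b²
(-26*5)*Z(f(-5)) = (-26*5)*(15*(-6)²) = -1950*36 = -130*540 = -70200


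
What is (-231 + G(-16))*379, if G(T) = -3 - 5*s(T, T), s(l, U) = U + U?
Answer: -28046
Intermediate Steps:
s(l, U) = 2*U
G(T) = -3 - 10*T
(-231 + G(-16))*379 = (-231 + (-3 - 10*(-16)))*379 = (-231 + (-3 + 160))*379 = (-231 + 157)*379 = -74*379 = -28046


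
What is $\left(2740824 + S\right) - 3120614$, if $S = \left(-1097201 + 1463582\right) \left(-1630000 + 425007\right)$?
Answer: $-441486920123$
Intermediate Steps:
$S = -441486540333$ ($S = 366381 \left(-1204993\right) = -441486540333$)
$\left(2740824 + S\right) - 3120614 = \left(2740824 - 441486540333\right) - 3120614 = -441483799509 - 3120614 = -441486920123$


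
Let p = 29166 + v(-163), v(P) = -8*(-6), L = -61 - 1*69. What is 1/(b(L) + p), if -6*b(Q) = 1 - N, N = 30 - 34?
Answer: 6/175279 ≈ 3.4231e-5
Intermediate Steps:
N = -4
L = -130 (L = -61 - 69 = -130)
v(P) = 48
p = 29214 (p = 29166 + 48 = 29214)
b(Q) = -⅚ (b(Q) = -(1 - 1*(-4))/6 = -(1 + 4)/6 = -⅙*5 = -⅚)
1/(b(L) + p) = 1/(-⅚ + 29214) = 1/(175279/6) = 6/175279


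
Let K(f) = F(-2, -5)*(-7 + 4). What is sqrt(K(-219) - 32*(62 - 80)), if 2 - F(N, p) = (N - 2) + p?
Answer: sqrt(543) ≈ 23.302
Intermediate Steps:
F(N, p) = 4 - N - p (F(N, p) = 2 - ((N - 2) + p) = 2 - ((-2 + N) + p) = 2 - (-2 + N + p) = 2 + (2 - N - p) = 4 - N - p)
K(f) = -33 (K(f) = (4 - 1*(-2) - 1*(-5))*(-7 + 4) = (4 + 2 + 5)*(-3) = 11*(-3) = -33)
sqrt(K(-219) - 32*(62 - 80)) = sqrt(-33 - 32*(62 - 80)) = sqrt(-33 - 32*(-18)) = sqrt(-33 + 576) = sqrt(543)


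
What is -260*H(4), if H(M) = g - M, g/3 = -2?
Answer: 2600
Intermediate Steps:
g = -6 (g = 3*(-2) = -6)
H(M) = -6 - M
-260*H(4) = -260*(-6 - 1*4) = -260*(-6 - 4) = -260*(-10) = 2600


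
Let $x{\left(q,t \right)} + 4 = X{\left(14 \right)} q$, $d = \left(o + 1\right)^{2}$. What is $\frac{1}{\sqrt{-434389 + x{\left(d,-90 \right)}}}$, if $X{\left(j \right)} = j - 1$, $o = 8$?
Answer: $- \frac{i \sqrt{108335}}{216670} \approx - 0.0015191 i$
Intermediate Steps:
$X{\left(j \right)} = -1 + j$
$d = 81$ ($d = \left(8 + 1\right)^{2} = 9^{2} = 81$)
$x{\left(q,t \right)} = -4 + 13 q$ ($x{\left(q,t \right)} = -4 + \left(-1 + 14\right) q = -4 + 13 q$)
$\frac{1}{\sqrt{-434389 + x{\left(d,-90 \right)}}} = \frac{1}{\sqrt{-434389 + \left(-4 + 13 \cdot 81\right)}} = \frac{1}{\sqrt{-434389 + \left(-4 + 1053\right)}} = \frac{1}{\sqrt{-434389 + 1049}} = \frac{1}{\sqrt{-433340}} = \frac{1}{2 i \sqrt{108335}} = - \frac{i \sqrt{108335}}{216670}$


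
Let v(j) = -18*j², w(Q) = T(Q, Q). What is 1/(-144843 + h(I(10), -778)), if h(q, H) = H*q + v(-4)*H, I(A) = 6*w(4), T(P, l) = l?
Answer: 1/60549 ≈ 1.6516e-5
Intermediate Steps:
w(Q) = Q
I(A) = 24 (I(A) = 6*4 = 24)
h(q, H) = -288*H + H*q (h(q, H) = H*q + (-18*(-4)²)*H = H*q + (-18*16)*H = H*q - 288*H = -288*H + H*q)
1/(-144843 + h(I(10), -778)) = 1/(-144843 - 778*(-288 + 24)) = 1/(-144843 - 778*(-264)) = 1/(-144843 + 205392) = 1/60549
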